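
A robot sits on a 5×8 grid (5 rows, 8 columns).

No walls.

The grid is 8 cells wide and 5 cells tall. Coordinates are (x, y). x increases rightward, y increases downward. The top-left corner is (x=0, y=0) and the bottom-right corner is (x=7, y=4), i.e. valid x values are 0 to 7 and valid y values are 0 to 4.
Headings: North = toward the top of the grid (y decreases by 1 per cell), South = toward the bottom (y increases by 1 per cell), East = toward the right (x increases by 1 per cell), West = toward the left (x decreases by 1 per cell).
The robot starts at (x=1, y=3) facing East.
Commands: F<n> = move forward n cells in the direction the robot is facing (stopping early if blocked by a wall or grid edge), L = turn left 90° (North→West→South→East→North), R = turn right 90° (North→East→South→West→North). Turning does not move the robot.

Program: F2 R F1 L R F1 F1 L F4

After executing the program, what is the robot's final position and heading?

Start: (x=1, y=3), facing East
  F2: move forward 2, now at (x=3, y=3)
  R: turn right, now facing South
  F1: move forward 1, now at (x=3, y=4)
  L: turn left, now facing East
  R: turn right, now facing South
  F1: move forward 0/1 (blocked), now at (x=3, y=4)
  F1: move forward 0/1 (blocked), now at (x=3, y=4)
  L: turn left, now facing East
  F4: move forward 4, now at (x=7, y=4)
Final: (x=7, y=4), facing East

Answer: Final position: (x=7, y=4), facing East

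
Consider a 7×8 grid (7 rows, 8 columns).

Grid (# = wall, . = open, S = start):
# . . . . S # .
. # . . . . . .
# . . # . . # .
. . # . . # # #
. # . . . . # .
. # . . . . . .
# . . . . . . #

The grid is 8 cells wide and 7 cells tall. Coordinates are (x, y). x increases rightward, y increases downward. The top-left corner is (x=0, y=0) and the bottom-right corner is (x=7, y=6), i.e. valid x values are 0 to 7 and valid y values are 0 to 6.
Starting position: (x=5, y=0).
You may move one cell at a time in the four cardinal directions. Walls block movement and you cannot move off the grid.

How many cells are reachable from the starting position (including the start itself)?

Answer: Reachable cells: 40

Derivation:
BFS flood-fill from (x=5, y=0):
  Distance 0: (x=5, y=0)
  Distance 1: (x=4, y=0), (x=5, y=1)
  Distance 2: (x=3, y=0), (x=4, y=1), (x=6, y=1), (x=5, y=2)
  Distance 3: (x=2, y=0), (x=3, y=1), (x=7, y=1), (x=4, y=2)
  Distance 4: (x=1, y=0), (x=7, y=0), (x=2, y=1), (x=7, y=2), (x=4, y=3)
  Distance 5: (x=2, y=2), (x=3, y=3), (x=4, y=4)
  Distance 6: (x=1, y=2), (x=3, y=4), (x=5, y=4), (x=4, y=5)
  Distance 7: (x=1, y=3), (x=2, y=4), (x=3, y=5), (x=5, y=5), (x=4, y=6)
  Distance 8: (x=0, y=3), (x=2, y=5), (x=6, y=5), (x=3, y=6), (x=5, y=6)
  Distance 9: (x=0, y=4), (x=7, y=5), (x=2, y=6), (x=6, y=6)
  Distance 10: (x=7, y=4), (x=0, y=5), (x=1, y=6)
Total reachable: 40 (grid has 41 open cells total)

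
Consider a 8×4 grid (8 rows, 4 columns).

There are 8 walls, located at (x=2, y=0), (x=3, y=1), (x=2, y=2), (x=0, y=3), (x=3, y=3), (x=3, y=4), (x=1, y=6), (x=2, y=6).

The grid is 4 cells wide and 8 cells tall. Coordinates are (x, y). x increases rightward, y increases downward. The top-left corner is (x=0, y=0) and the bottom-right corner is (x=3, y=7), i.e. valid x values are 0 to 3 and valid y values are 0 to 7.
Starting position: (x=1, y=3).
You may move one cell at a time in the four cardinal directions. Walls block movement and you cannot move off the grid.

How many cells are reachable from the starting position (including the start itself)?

BFS flood-fill from (x=1, y=3):
  Distance 0: (x=1, y=3)
  Distance 1: (x=1, y=2), (x=2, y=3), (x=1, y=4)
  Distance 2: (x=1, y=1), (x=0, y=2), (x=0, y=4), (x=2, y=4), (x=1, y=5)
  Distance 3: (x=1, y=0), (x=0, y=1), (x=2, y=1), (x=0, y=5), (x=2, y=5)
  Distance 4: (x=0, y=0), (x=3, y=5), (x=0, y=6)
  Distance 5: (x=3, y=6), (x=0, y=7)
  Distance 6: (x=1, y=7), (x=3, y=7)
  Distance 7: (x=2, y=7)
Total reachable: 22 (grid has 24 open cells total)

Answer: Reachable cells: 22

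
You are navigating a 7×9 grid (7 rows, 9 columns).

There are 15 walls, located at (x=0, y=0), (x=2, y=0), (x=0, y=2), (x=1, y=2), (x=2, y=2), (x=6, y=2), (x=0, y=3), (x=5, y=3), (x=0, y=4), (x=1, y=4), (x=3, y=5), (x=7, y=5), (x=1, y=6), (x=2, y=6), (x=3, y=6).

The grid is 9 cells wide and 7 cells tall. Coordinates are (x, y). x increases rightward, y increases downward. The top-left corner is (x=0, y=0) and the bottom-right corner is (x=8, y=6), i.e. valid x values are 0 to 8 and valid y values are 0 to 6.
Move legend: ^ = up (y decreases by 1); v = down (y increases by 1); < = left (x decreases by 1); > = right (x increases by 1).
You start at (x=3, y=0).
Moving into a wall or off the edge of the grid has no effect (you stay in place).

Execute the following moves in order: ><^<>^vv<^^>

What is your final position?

Start: (x=3, y=0)
  > (right): (x=3, y=0) -> (x=4, y=0)
  < (left): (x=4, y=0) -> (x=3, y=0)
  ^ (up): blocked, stay at (x=3, y=0)
  < (left): blocked, stay at (x=3, y=0)
  > (right): (x=3, y=0) -> (x=4, y=0)
  ^ (up): blocked, stay at (x=4, y=0)
  v (down): (x=4, y=0) -> (x=4, y=1)
  v (down): (x=4, y=1) -> (x=4, y=2)
  < (left): (x=4, y=2) -> (x=3, y=2)
  ^ (up): (x=3, y=2) -> (x=3, y=1)
  ^ (up): (x=3, y=1) -> (x=3, y=0)
  > (right): (x=3, y=0) -> (x=4, y=0)
Final: (x=4, y=0)

Answer: Final position: (x=4, y=0)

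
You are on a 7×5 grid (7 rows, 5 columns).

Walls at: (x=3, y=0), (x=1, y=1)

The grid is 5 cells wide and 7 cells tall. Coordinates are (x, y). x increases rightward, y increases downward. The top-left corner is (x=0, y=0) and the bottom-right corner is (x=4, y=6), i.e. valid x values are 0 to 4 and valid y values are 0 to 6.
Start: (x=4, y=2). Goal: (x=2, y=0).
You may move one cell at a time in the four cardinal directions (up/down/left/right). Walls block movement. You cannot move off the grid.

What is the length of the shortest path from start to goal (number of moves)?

Answer: Shortest path length: 4

Derivation:
BFS from (x=4, y=2) until reaching (x=2, y=0):
  Distance 0: (x=4, y=2)
  Distance 1: (x=4, y=1), (x=3, y=2), (x=4, y=3)
  Distance 2: (x=4, y=0), (x=3, y=1), (x=2, y=2), (x=3, y=3), (x=4, y=4)
  Distance 3: (x=2, y=1), (x=1, y=2), (x=2, y=3), (x=3, y=4), (x=4, y=5)
  Distance 4: (x=2, y=0), (x=0, y=2), (x=1, y=3), (x=2, y=4), (x=3, y=5), (x=4, y=6)  <- goal reached here
One shortest path (4 moves): (x=4, y=2) -> (x=3, y=2) -> (x=2, y=2) -> (x=2, y=1) -> (x=2, y=0)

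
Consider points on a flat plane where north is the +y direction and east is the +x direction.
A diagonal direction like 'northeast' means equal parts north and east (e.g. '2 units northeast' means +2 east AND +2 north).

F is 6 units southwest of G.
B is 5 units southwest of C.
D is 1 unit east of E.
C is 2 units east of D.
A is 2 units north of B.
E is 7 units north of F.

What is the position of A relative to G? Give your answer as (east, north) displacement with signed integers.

Place G at the origin (east=0, north=0).
  F is 6 units southwest of G: delta (east=-6, north=-6); F at (east=-6, north=-6).
  E is 7 units north of F: delta (east=+0, north=+7); E at (east=-6, north=1).
  D is 1 unit east of E: delta (east=+1, north=+0); D at (east=-5, north=1).
  C is 2 units east of D: delta (east=+2, north=+0); C at (east=-3, north=1).
  B is 5 units southwest of C: delta (east=-5, north=-5); B at (east=-8, north=-4).
  A is 2 units north of B: delta (east=+0, north=+2); A at (east=-8, north=-2).
Therefore A relative to G: (east=-8, north=-2).

Answer: A is at (east=-8, north=-2) relative to G.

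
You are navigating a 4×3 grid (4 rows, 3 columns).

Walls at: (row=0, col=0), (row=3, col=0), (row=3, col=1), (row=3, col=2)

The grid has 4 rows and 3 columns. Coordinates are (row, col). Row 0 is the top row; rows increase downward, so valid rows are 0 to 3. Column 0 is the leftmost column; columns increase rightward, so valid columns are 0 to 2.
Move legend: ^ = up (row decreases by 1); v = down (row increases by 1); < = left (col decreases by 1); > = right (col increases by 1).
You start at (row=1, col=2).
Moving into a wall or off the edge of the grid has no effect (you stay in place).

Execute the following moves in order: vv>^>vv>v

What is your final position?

Start: (row=1, col=2)
  v (down): (row=1, col=2) -> (row=2, col=2)
  v (down): blocked, stay at (row=2, col=2)
  > (right): blocked, stay at (row=2, col=2)
  ^ (up): (row=2, col=2) -> (row=1, col=2)
  > (right): blocked, stay at (row=1, col=2)
  v (down): (row=1, col=2) -> (row=2, col=2)
  v (down): blocked, stay at (row=2, col=2)
  > (right): blocked, stay at (row=2, col=2)
  v (down): blocked, stay at (row=2, col=2)
Final: (row=2, col=2)

Answer: Final position: (row=2, col=2)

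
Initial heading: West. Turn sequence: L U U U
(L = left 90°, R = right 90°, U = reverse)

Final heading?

Start: West
  L (left (90° counter-clockwise)) -> South
  U (U-turn (180°)) -> North
  U (U-turn (180°)) -> South
  U (U-turn (180°)) -> North
Final: North

Answer: Final heading: North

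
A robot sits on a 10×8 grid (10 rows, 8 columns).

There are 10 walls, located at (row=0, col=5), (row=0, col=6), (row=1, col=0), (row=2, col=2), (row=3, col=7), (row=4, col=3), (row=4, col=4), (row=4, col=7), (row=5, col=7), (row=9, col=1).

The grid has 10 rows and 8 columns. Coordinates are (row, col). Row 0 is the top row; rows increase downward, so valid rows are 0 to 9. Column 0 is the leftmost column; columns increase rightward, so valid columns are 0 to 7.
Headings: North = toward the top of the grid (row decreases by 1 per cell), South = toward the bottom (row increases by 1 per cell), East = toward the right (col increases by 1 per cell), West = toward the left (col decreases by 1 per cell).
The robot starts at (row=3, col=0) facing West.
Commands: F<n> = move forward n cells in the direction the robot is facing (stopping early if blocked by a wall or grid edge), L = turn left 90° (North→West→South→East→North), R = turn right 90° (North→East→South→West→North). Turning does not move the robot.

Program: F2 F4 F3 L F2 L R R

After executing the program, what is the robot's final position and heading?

Start: (row=3, col=0), facing West
  F2: move forward 0/2 (blocked), now at (row=3, col=0)
  F4: move forward 0/4 (blocked), now at (row=3, col=0)
  F3: move forward 0/3 (blocked), now at (row=3, col=0)
  L: turn left, now facing South
  F2: move forward 2, now at (row=5, col=0)
  L: turn left, now facing East
  R: turn right, now facing South
  R: turn right, now facing West
Final: (row=5, col=0), facing West

Answer: Final position: (row=5, col=0), facing West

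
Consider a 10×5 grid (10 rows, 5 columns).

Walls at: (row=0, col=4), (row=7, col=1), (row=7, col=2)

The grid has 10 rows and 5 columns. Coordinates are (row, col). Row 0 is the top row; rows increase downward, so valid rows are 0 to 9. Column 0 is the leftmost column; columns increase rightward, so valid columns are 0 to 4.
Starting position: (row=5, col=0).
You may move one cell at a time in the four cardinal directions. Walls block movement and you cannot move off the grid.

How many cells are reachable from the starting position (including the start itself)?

Answer: Reachable cells: 47

Derivation:
BFS flood-fill from (row=5, col=0):
  Distance 0: (row=5, col=0)
  Distance 1: (row=4, col=0), (row=5, col=1), (row=6, col=0)
  Distance 2: (row=3, col=0), (row=4, col=1), (row=5, col=2), (row=6, col=1), (row=7, col=0)
  Distance 3: (row=2, col=0), (row=3, col=1), (row=4, col=2), (row=5, col=3), (row=6, col=2), (row=8, col=0)
  Distance 4: (row=1, col=0), (row=2, col=1), (row=3, col=2), (row=4, col=3), (row=5, col=4), (row=6, col=3), (row=8, col=1), (row=9, col=0)
  Distance 5: (row=0, col=0), (row=1, col=1), (row=2, col=2), (row=3, col=3), (row=4, col=4), (row=6, col=4), (row=7, col=3), (row=8, col=2), (row=9, col=1)
  Distance 6: (row=0, col=1), (row=1, col=2), (row=2, col=3), (row=3, col=4), (row=7, col=4), (row=8, col=3), (row=9, col=2)
  Distance 7: (row=0, col=2), (row=1, col=3), (row=2, col=4), (row=8, col=4), (row=9, col=3)
  Distance 8: (row=0, col=3), (row=1, col=4), (row=9, col=4)
Total reachable: 47 (grid has 47 open cells total)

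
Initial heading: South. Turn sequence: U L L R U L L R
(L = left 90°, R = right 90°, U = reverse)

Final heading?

Start: South
  U (U-turn (180°)) -> North
  L (left (90° counter-clockwise)) -> West
  L (left (90° counter-clockwise)) -> South
  R (right (90° clockwise)) -> West
  U (U-turn (180°)) -> East
  L (left (90° counter-clockwise)) -> North
  L (left (90° counter-clockwise)) -> West
  R (right (90° clockwise)) -> North
Final: North

Answer: Final heading: North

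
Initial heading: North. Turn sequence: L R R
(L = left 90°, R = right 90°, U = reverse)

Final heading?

Answer: Final heading: East

Derivation:
Start: North
  L (left (90° counter-clockwise)) -> West
  R (right (90° clockwise)) -> North
  R (right (90° clockwise)) -> East
Final: East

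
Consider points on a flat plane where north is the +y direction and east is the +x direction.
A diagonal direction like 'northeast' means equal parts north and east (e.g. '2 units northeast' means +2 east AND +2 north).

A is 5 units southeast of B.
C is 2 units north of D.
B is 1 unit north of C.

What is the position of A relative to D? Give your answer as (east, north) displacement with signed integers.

Answer: A is at (east=5, north=-2) relative to D.

Derivation:
Place D at the origin (east=0, north=0).
  C is 2 units north of D: delta (east=+0, north=+2); C at (east=0, north=2).
  B is 1 unit north of C: delta (east=+0, north=+1); B at (east=0, north=3).
  A is 5 units southeast of B: delta (east=+5, north=-5); A at (east=5, north=-2).
Therefore A relative to D: (east=5, north=-2).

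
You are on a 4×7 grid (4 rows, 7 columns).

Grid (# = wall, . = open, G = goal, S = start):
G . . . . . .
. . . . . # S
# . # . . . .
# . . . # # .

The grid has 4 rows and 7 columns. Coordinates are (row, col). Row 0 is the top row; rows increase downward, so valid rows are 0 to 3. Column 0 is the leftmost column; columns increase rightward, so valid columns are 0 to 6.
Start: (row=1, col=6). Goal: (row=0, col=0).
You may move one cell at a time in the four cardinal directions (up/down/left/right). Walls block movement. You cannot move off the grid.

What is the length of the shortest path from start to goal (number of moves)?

BFS from (row=1, col=6) until reaching (row=0, col=0):
  Distance 0: (row=1, col=6)
  Distance 1: (row=0, col=6), (row=2, col=6)
  Distance 2: (row=0, col=5), (row=2, col=5), (row=3, col=6)
  Distance 3: (row=0, col=4), (row=2, col=4)
  Distance 4: (row=0, col=3), (row=1, col=4), (row=2, col=3)
  Distance 5: (row=0, col=2), (row=1, col=3), (row=3, col=3)
  Distance 6: (row=0, col=1), (row=1, col=2), (row=3, col=2)
  Distance 7: (row=0, col=0), (row=1, col=1), (row=3, col=1)  <- goal reached here
One shortest path (7 moves): (row=1, col=6) -> (row=0, col=6) -> (row=0, col=5) -> (row=0, col=4) -> (row=0, col=3) -> (row=0, col=2) -> (row=0, col=1) -> (row=0, col=0)

Answer: Shortest path length: 7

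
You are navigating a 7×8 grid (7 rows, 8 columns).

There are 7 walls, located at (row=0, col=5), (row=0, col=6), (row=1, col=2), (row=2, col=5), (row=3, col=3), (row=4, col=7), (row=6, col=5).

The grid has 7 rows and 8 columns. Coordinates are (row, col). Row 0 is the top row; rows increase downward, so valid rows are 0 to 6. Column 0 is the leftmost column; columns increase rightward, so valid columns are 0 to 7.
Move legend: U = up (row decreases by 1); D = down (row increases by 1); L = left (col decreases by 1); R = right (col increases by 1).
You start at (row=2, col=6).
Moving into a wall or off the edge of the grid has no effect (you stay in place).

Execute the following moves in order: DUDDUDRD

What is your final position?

Start: (row=2, col=6)
  D (down): (row=2, col=6) -> (row=3, col=6)
  U (up): (row=3, col=6) -> (row=2, col=6)
  D (down): (row=2, col=6) -> (row=3, col=6)
  D (down): (row=3, col=6) -> (row=4, col=6)
  U (up): (row=4, col=6) -> (row=3, col=6)
  D (down): (row=3, col=6) -> (row=4, col=6)
  R (right): blocked, stay at (row=4, col=6)
  D (down): (row=4, col=6) -> (row=5, col=6)
Final: (row=5, col=6)

Answer: Final position: (row=5, col=6)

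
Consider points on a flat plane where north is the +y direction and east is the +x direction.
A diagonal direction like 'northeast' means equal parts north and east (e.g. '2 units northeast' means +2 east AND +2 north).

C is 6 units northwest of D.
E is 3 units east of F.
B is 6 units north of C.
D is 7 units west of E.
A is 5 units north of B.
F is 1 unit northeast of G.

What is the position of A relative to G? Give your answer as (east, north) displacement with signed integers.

Answer: A is at (east=-9, north=18) relative to G.

Derivation:
Place G at the origin (east=0, north=0).
  F is 1 unit northeast of G: delta (east=+1, north=+1); F at (east=1, north=1).
  E is 3 units east of F: delta (east=+3, north=+0); E at (east=4, north=1).
  D is 7 units west of E: delta (east=-7, north=+0); D at (east=-3, north=1).
  C is 6 units northwest of D: delta (east=-6, north=+6); C at (east=-9, north=7).
  B is 6 units north of C: delta (east=+0, north=+6); B at (east=-9, north=13).
  A is 5 units north of B: delta (east=+0, north=+5); A at (east=-9, north=18).
Therefore A relative to G: (east=-9, north=18).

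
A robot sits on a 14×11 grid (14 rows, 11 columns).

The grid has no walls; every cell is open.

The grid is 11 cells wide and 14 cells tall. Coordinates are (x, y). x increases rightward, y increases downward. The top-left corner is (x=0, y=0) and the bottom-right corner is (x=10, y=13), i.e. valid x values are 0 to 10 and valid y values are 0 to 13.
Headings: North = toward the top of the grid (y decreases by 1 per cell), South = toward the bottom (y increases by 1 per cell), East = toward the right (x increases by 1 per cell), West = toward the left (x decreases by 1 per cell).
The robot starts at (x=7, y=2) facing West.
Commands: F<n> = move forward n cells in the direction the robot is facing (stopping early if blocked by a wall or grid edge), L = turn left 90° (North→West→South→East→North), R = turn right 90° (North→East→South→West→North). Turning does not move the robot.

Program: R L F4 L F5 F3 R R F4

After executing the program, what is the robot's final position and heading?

Answer: Final position: (x=3, y=6), facing North

Derivation:
Start: (x=7, y=2), facing West
  R: turn right, now facing North
  L: turn left, now facing West
  F4: move forward 4, now at (x=3, y=2)
  L: turn left, now facing South
  F5: move forward 5, now at (x=3, y=7)
  F3: move forward 3, now at (x=3, y=10)
  R: turn right, now facing West
  R: turn right, now facing North
  F4: move forward 4, now at (x=3, y=6)
Final: (x=3, y=6), facing North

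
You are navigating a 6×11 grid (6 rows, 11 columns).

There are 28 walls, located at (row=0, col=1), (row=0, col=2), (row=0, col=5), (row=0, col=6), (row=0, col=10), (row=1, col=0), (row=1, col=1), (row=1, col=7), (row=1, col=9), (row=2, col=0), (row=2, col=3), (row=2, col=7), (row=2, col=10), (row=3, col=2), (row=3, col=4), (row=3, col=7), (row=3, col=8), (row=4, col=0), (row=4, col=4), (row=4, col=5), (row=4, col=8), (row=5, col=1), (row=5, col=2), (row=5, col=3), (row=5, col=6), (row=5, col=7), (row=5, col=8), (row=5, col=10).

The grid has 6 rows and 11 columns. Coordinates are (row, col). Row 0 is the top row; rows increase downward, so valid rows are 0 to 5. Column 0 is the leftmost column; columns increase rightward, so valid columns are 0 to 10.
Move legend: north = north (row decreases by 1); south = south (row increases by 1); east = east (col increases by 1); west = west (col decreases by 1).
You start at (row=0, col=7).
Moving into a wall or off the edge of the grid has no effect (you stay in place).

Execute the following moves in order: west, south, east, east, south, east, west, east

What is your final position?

Answer: Final position: (row=0, col=9)

Derivation:
Start: (row=0, col=7)
  west (west): blocked, stay at (row=0, col=7)
  south (south): blocked, stay at (row=0, col=7)
  east (east): (row=0, col=7) -> (row=0, col=8)
  east (east): (row=0, col=8) -> (row=0, col=9)
  south (south): blocked, stay at (row=0, col=9)
  east (east): blocked, stay at (row=0, col=9)
  west (west): (row=0, col=9) -> (row=0, col=8)
  east (east): (row=0, col=8) -> (row=0, col=9)
Final: (row=0, col=9)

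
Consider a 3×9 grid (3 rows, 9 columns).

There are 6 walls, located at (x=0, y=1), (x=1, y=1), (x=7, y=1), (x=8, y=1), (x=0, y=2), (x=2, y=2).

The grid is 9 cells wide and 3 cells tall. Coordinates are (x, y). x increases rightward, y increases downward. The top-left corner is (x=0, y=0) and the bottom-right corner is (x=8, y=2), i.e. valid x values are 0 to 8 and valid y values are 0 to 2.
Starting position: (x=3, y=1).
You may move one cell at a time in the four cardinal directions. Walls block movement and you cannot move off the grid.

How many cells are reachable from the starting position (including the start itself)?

Answer: Reachable cells: 20

Derivation:
BFS flood-fill from (x=3, y=1):
  Distance 0: (x=3, y=1)
  Distance 1: (x=3, y=0), (x=2, y=1), (x=4, y=1), (x=3, y=2)
  Distance 2: (x=2, y=0), (x=4, y=0), (x=5, y=1), (x=4, y=2)
  Distance 3: (x=1, y=0), (x=5, y=0), (x=6, y=1), (x=5, y=2)
  Distance 4: (x=0, y=0), (x=6, y=0), (x=6, y=2)
  Distance 5: (x=7, y=0), (x=7, y=2)
  Distance 6: (x=8, y=0), (x=8, y=2)
Total reachable: 20 (grid has 21 open cells total)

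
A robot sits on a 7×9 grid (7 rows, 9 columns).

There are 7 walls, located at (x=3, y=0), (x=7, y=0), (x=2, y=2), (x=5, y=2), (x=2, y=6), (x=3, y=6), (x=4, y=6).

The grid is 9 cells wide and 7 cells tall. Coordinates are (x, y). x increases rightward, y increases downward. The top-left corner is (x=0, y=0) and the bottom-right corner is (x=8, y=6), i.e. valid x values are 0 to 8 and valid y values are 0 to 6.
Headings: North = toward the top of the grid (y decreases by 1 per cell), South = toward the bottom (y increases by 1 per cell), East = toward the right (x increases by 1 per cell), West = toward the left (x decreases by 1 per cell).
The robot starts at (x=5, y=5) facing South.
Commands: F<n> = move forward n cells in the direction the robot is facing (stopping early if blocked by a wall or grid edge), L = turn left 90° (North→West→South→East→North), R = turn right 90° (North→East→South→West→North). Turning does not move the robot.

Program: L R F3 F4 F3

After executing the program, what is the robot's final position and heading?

Start: (x=5, y=5), facing South
  L: turn left, now facing East
  R: turn right, now facing South
  F3: move forward 1/3 (blocked), now at (x=5, y=6)
  F4: move forward 0/4 (blocked), now at (x=5, y=6)
  F3: move forward 0/3 (blocked), now at (x=5, y=6)
Final: (x=5, y=6), facing South

Answer: Final position: (x=5, y=6), facing South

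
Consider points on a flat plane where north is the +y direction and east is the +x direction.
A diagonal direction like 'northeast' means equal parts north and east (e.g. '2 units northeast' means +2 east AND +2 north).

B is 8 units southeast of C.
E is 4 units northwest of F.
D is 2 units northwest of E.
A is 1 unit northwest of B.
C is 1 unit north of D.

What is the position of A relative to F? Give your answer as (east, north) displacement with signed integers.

Place F at the origin (east=0, north=0).
  E is 4 units northwest of F: delta (east=-4, north=+4); E at (east=-4, north=4).
  D is 2 units northwest of E: delta (east=-2, north=+2); D at (east=-6, north=6).
  C is 1 unit north of D: delta (east=+0, north=+1); C at (east=-6, north=7).
  B is 8 units southeast of C: delta (east=+8, north=-8); B at (east=2, north=-1).
  A is 1 unit northwest of B: delta (east=-1, north=+1); A at (east=1, north=0).
Therefore A relative to F: (east=1, north=0).

Answer: A is at (east=1, north=0) relative to F.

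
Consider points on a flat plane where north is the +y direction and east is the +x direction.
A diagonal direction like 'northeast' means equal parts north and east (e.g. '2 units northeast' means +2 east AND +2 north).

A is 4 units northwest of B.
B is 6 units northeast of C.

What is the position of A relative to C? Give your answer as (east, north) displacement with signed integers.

Answer: A is at (east=2, north=10) relative to C.

Derivation:
Place C at the origin (east=0, north=0).
  B is 6 units northeast of C: delta (east=+6, north=+6); B at (east=6, north=6).
  A is 4 units northwest of B: delta (east=-4, north=+4); A at (east=2, north=10).
Therefore A relative to C: (east=2, north=10).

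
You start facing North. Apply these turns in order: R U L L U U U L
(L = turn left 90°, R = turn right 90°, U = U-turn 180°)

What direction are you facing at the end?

Answer: Final heading: South

Derivation:
Start: North
  R (right (90° clockwise)) -> East
  U (U-turn (180°)) -> West
  L (left (90° counter-clockwise)) -> South
  L (left (90° counter-clockwise)) -> East
  U (U-turn (180°)) -> West
  U (U-turn (180°)) -> East
  U (U-turn (180°)) -> West
  L (left (90° counter-clockwise)) -> South
Final: South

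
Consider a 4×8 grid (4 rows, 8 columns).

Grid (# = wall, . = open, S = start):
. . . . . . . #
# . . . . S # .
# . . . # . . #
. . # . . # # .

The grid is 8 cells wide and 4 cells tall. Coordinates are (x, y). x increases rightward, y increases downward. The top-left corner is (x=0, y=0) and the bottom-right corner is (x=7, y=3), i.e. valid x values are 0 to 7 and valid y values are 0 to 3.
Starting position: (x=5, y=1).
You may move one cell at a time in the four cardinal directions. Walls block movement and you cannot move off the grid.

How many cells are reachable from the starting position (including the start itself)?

BFS flood-fill from (x=5, y=1):
  Distance 0: (x=5, y=1)
  Distance 1: (x=5, y=0), (x=4, y=1), (x=5, y=2)
  Distance 2: (x=4, y=0), (x=6, y=0), (x=3, y=1), (x=6, y=2)
  Distance 3: (x=3, y=0), (x=2, y=1), (x=3, y=2)
  Distance 4: (x=2, y=0), (x=1, y=1), (x=2, y=2), (x=3, y=3)
  Distance 5: (x=1, y=0), (x=1, y=2), (x=4, y=3)
  Distance 6: (x=0, y=0), (x=1, y=3)
  Distance 7: (x=0, y=3)
Total reachable: 21 (grid has 23 open cells total)

Answer: Reachable cells: 21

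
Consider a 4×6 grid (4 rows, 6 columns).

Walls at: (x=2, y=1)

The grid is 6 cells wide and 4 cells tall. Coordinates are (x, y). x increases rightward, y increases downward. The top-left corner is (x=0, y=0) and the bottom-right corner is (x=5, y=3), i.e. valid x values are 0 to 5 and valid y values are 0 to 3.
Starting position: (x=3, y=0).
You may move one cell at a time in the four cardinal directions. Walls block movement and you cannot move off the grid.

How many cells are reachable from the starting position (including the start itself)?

Answer: Reachable cells: 23

Derivation:
BFS flood-fill from (x=3, y=0):
  Distance 0: (x=3, y=0)
  Distance 1: (x=2, y=0), (x=4, y=0), (x=3, y=1)
  Distance 2: (x=1, y=0), (x=5, y=0), (x=4, y=1), (x=3, y=2)
  Distance 3: (x=0, y=0), (x=1, y=1), (x=5, y=1), (x=2, y=2), (x=4, y=2), (x=3, y=3)
  Distance 4: (x=0, y=1), (x=1, y=2), (x=5, y=2), (x=2, y=3), (x=4, y=3)
  Distance 5: (x=0, y=2), (x=1, y=3), (x=5, y=3)
  Distance 6: (x=0, y=3)
Total reachable: 23 (grid has 23 open cells total)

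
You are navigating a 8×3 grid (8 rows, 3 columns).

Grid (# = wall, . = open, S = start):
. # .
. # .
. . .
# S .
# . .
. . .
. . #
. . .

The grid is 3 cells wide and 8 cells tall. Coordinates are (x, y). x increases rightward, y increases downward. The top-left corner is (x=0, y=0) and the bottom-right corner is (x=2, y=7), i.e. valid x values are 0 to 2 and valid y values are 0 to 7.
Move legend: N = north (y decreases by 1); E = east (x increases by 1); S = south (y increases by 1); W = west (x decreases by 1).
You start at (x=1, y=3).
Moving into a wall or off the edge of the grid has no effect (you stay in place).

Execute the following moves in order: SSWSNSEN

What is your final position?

Start: (x=1, y=3)
  S (south): (x=1, y=3) -> (x=1, y=4)
  S (south): (x=1, y=4) -> (x=1, y=5)
  W (west): (x=1, y=5) -> (x=0, y=5)
  S (south): (x=0, y=5) -> (x=0, y=6)
  N (north): (x=0, y=6) -> (x=0, y=5)
  S (south): (x=0, y=5) -> (x=0, y=6)
  E (east): (x=0, y=6) -> (x=1, y=6)
  N (north): (x=1, y=6) -> (x=1, y=5)
Final: (x=1, y=5)

Answer: Final position: (x=1, y=5)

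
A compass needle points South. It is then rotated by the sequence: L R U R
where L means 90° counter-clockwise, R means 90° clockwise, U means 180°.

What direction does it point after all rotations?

Start: South
  L (left (90° counter-clockwise)) -> East
  R (right (90° clockwise)) -> South
  U (U-turn (180°)) -> North
  R (right (90° clockwise)) -> East
Final: East

Answer: Final heading: East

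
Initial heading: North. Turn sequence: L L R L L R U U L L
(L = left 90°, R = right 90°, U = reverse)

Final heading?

Answer: Final heading: North

Derivation:
Start: North
  L (left (90° counter-clockwise)) -> West
  L (left (90° counter-clockwise)) -> South
  R (right (90° clockwise)) -> West
  L (left (90° counter-clockwise)) -> South
  L (left (90° counter-clockwise)) -> East
  R (right (90° clockwise)) -> South
  U (U-turn (180°)) -> North
  U (U-turn (180°)) -> South
  L (left (90° counter-clockwise)) -> East
  L (left (90° counter-clockwise)) -> North
Final: North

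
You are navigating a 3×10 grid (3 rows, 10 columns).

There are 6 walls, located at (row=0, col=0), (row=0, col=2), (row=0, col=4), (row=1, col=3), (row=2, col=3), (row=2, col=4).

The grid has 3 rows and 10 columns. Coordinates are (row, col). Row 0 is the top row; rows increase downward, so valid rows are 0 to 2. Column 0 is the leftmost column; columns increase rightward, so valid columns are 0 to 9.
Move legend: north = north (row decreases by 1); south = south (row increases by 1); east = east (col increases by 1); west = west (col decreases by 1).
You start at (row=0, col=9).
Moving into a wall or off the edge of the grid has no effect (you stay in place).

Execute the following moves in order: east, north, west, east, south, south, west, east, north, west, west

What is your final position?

Start: (row=0, col=9)
  east (east): blocked, stay at (row=0, col=9)
  north (north): blocked, stay at (row=0, col=9)
  west (west): (row=0, col=9) -> (row=0, col=8)
  east (east): (row=0, col=8) -> (row=0, col=9)
  south (south): (row=0, col=9) -> (row=1, col=9)
  south (south): (row=1, col=9) -> (row=2, col=9)
  west (west): (row=2, col=9) -> (row=2, col=8)
  east (east): (row=2, col=8) -> (row=2, col=9)
  north (north): (row=2, col=9) -> (row=1, col=9)
  west (west): (row=1, col=9) -> (row=1, col=8)
  west (west): (row=1, col=8) -> (row=1, col=7)
Final: (row=1, col=7)

Answer: Final position: (row=1, col=7)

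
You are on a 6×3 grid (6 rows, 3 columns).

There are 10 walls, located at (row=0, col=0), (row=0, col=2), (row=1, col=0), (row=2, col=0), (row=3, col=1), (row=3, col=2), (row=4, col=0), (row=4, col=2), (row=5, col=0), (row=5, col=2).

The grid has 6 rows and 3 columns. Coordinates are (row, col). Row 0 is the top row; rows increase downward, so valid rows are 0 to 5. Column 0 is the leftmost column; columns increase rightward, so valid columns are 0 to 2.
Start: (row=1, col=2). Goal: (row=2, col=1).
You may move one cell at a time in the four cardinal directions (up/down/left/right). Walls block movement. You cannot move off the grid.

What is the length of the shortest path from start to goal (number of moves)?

BFS from (row=1, col=2) until reaching (row=2, col=1):
  Distance 0: (row=1, col=2)
  Distance 1: (row=1, col=1), (row=2, col=2)
  Distance 2: (row=0, col=1), (row=2, col=1)  <- goal reached here
One shortest path (2 moves): (row=1, col=2) -> (row=1, col=1) -> (row=2, col=1)

Answer: Shortest path length: 2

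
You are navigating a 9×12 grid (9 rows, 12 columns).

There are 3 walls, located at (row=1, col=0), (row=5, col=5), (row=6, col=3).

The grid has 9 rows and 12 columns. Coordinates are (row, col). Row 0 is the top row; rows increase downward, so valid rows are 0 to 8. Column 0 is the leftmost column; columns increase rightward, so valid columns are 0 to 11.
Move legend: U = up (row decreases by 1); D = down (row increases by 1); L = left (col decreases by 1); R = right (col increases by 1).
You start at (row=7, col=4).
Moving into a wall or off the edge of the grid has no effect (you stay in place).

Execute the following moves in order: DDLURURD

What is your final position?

Answer: Final position: (row=7, col=5)

Derivation:
Start: (row=7, col=4)
  D (down): (row=7, col=4) -> (row=8, col=4)
  D (down): blocked, stay at (row=8, col=4)
  L (left): (row=8, col=4) -> (row=8, col=3)
  U (up): (row=8, col=3) -> (row=7, col=3)
  R (right): (row=7, col=3) -> (row=7, col=4)
  U (up): (row=7, col=4) -> (row=6, col=4)
  R (right): (row=6, col=4) -> (row=6, col=5)
  D (down): (row=6, col=5) -> (row=7, col=5)
Final: (row=7, col=5)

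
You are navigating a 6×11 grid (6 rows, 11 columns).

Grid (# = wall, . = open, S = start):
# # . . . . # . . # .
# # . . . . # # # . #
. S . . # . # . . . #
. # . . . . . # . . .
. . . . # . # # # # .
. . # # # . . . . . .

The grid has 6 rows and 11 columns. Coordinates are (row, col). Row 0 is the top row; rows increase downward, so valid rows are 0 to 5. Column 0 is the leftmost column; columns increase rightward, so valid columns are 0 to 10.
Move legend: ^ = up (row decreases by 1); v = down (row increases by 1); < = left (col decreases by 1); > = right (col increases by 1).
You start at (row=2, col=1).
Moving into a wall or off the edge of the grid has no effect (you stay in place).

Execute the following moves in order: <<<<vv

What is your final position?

Answer: Final position: (row=4, col=0)

Derivation:
Start: (row=2, col=1)
  < (left): (row=2, col=1) -> (row=2, col=0)
  [×3]< (left): blocked, stay at (row=2, col=0)
  v (down): (row=2, col=0) -> (row=3, col=0)
  v (down): (row=3, col=0) -> (row=4, col=0)
Final: (row=4, col=0)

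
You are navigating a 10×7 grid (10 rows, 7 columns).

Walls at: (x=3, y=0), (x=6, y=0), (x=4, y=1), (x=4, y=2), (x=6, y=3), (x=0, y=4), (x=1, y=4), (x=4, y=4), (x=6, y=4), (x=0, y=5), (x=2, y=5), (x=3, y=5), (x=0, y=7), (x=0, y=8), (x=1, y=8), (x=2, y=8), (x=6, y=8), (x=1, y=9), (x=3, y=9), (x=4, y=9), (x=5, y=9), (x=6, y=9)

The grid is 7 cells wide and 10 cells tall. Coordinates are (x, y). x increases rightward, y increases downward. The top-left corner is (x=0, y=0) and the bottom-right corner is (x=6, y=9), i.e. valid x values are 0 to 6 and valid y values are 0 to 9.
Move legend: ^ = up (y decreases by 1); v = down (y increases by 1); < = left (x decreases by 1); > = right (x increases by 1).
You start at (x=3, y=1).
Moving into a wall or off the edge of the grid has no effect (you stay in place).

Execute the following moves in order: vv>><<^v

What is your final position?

Answer: Final position: (x=3, y=3)

Derivation:
Start: (x=3, y=1)
  v (down): (x=3, y=1) -> (x=3, y=2)
  v (down): (x=3, y=2) -> (x=3, y=3)
  > (right): (x=3, y=3) -> (x=4, y=3)
  > (right): (x=4, y=3) -> (x=5, y=3)
  < (left): (x=5, y=3) -> (x=4, y=3)
  < (left): (x=4, y=3) -> (x=3, y=3)
  ^ (up): (x=3, y=3) -> (x=3, y=2)
  v (down): (x=3, y=2) -> (x=3, y=3)
Final: (x=3, y=3)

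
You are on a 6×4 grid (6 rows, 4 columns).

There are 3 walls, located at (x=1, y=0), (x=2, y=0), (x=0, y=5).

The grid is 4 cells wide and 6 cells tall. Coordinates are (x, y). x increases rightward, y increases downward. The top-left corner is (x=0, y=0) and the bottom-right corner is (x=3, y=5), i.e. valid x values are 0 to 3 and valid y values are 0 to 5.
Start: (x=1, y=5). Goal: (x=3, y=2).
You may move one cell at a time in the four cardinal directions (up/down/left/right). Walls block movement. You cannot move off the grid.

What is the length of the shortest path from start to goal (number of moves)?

BFS from (x=1, y=5) until reaching (x=3, y=2):
  Distance 0: (x=1, y=5)
  Distance 1: (x=1, y=4), (x=2, y=5)
  Distance 2: (x=1, y=3), (x=0, y=4), (x=2, y=4), (x=3, y=5)
  Distance 3: (x=1, y=2), (x=0, y=3), (x=2, y=3), (x=3, y=4)
  Distance 4: (x=1, y=1), (x=0, y=2), (x=2, y=2), (x=3, y=3)
  Distance 5: (x=0, y=1), (x=2, y=1), (x=3, y=2)  <- goal reached here
One shortest path (5 moves): (x=1, y=5) -> (x=2, y=5) -> (x=3, y=5) -> (x=3, y=4) -> (x=3, y=3) -> (x=3, y=2)

Answer: Shortest path length: 5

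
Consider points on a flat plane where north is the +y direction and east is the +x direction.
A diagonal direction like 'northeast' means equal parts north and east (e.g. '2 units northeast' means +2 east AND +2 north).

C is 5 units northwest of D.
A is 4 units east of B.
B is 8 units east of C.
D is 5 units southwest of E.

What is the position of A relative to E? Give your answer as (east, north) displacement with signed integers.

Place E at the origin (east=0, north=0).
  D is 5 units southwest of E: delta (east=-5, north=-5); D at (east=-5, north=-5).
  C is 5 units northwest of D: delta (east=-5, north=+5); C at (east=-10, north=0).
  B is 8 units east of C: delta (east=+8, north=+0); B at (east=-2, north=0).
  A is 4 units east of B: delta (east=+4, north=+0); A at (east=2, north=0).
Therefore A relative to E: (east=2, north=0).

Answer: A is at (east=2, north=0) relative to E.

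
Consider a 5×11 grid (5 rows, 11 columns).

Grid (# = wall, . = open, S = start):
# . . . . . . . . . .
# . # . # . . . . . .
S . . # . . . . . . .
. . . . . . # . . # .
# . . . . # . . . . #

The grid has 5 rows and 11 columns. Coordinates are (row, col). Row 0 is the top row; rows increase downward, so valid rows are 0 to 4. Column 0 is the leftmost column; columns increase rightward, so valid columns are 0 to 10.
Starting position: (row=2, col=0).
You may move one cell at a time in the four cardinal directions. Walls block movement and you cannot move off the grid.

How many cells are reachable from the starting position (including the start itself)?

BFS flood-fill from (row=2, col=0):
  Distance 0: (row=2, col=0)
  Distance 1: (row=2, col=1), (row=3, col=0)
  Distance 2: (row=1, col=1), (row=2, col=2), (row=3, col=1)
  Distance 3: (row=0, col=1), (row=3, col=2), (row=4, col=1)
  Distance 4: (row=0, col=2), (row=3, col=3), (row=4, col=2)
  Distance 5: (row=0, col=3), (row=3, col=4), (row=4, col=3)
  Distance 6: (row=0, col=4), (row=1, col=3), (row=2, col=4), (row=3, col=5), (row=4, col=4)
  Distance 7: (row=0, col=5), (row=2, col=5)
  Distance 8: (row=0, col=6), (row=1, col=5), (row=2, col=6)
  Distance 9: (row=0, col=7), (row=1, col=6), (row=2, col=7)
  Distance 10: (row=0, col=8), (row=1, col=7), (row=2, col=8), (row=3, col=7)
  Distance 11: (row=0, col=9), (row=1, col=8), (row=2, col=9), (row=3, col=8), (row=4, col=7)
  Distance 12: (row=0, col=10), (row=1, col=9), (row=2, col=10), (row=4, col=6), (row=4, col=8)
  Distance 13: (row=1, col=10), (row=3, col=10), (row=4, col=9)
Total reachable: 45 (grid has 45 open cells total)

Answer: Reachable cells: 45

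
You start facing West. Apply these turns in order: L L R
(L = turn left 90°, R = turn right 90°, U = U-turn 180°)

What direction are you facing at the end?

Start: West
  L (left (90° counter-clockwise)) -> South
  L (left (90° counter-clockwise)) -> East
  R (right (90° clockwise)) -> South
Final: South

Answer: Final heading: South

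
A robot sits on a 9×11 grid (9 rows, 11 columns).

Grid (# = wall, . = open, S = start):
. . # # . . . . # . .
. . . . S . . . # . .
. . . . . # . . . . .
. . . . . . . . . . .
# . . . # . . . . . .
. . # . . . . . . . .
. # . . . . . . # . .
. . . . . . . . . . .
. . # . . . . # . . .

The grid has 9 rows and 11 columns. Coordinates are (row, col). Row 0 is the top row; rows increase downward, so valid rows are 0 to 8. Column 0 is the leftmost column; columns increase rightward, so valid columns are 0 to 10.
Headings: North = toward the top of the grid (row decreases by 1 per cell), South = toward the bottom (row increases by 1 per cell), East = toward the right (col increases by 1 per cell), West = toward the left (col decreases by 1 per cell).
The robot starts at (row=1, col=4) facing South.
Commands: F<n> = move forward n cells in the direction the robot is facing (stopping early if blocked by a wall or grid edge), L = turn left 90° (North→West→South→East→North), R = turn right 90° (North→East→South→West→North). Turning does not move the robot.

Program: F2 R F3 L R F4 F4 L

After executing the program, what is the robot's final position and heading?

Start: (row=1, col=4), facing South
  F2: move forward 2, now at (row=3, col=4)
  R: turn right, now facing West
  F3: move forward 3, now at (row=3, col=1)
  L: turn left, now facing South
  R: turn right, now facing West
  F4: move forward 1/4 (blocked), now at (row=3, col=0)
  F4: move forward 0/4 (blocked), now at (row=3, col=0)
  L: turn left, now facing South
Final: (row=3, col=0), facing South

Answer: Final position: (row=3, col=0), facing South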